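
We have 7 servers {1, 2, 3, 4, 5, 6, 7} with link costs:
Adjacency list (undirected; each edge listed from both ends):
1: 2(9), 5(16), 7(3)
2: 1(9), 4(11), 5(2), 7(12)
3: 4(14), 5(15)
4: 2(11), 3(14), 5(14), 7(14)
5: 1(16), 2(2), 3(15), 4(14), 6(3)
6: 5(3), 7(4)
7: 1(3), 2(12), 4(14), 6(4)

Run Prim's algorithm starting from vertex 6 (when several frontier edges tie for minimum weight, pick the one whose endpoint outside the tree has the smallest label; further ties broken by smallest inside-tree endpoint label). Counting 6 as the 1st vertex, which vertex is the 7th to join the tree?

3

Prim, starting at 6.
Step 1: frontier [5–6 3, 6–7 4] → take 5–6 (3); add 5.
Step 2: frontier [2–5 2, 4–5 14, 3–5 15, 1–5 16, 6–7 4] → take 2–5 (2); add 2.
Step 3: frontier [1–2 9, 2–4 11, 2–7 12, 4–5 14, 3–5 15, 1–5 16, 6–7 4] → take 6–7 (4); add 7.
Step 4: frontier [1–2 9, 2–4 11, 4–5 14, 3–5 15, 1–5 16, 1–7 3, 4–7 14] → take 1–7 (3); add 1.
Step 5: frontier [2–4 11, 4–5 14, 3–5 15, 4–7 14] → take 2–4 (11); add 4.
Step 6: frontier [3–4 14, 3–5 15] → take 3–4 (14); add 3.
Vertex order: 6, 5, 2, 7, 1, 4, 3. The 7th vertex is 3.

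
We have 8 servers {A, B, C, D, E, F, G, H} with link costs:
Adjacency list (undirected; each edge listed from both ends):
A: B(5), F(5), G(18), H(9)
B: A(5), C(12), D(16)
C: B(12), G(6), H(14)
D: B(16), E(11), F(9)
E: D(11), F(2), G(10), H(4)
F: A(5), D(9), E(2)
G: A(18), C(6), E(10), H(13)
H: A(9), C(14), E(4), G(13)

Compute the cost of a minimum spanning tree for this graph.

Grow the tree from F using Prim:
Step 1: frontier [E F 2, A F 5, D F 9] → take E F (2); add E.
Step 2: frontier [E H 4, E G 10, D E 11, A F 5, D F 9] → take E H (4); add H.
Step 3: frontier [E G 10, D E 11, A F 5, D F 9, A H 9, G H 13, C H 14] → take A F (5); add A.
Step 4: frontier [A B 5, A G 18, E G 10, D E 11, D F 9, G H 13, C H 14] → take A B (5); add B.
Step 5: frontier [A G 18, B C 12, B D 16, E G 10, D E 11, D F 9, G H 13, C H 14] → take D F (9); add D.
Step 6: frontier [A G 18, B C 12, E G 10, G H 13, C H 14] → take E G (10); add G.
Step 7: frontier [B C 12, C G 6, C H 14] → take C G (6); add C.
MST edges: E F, E H, A F, A B, D F, E G, C G; total weight 2+4+5+5+9+10+6 = 41.

41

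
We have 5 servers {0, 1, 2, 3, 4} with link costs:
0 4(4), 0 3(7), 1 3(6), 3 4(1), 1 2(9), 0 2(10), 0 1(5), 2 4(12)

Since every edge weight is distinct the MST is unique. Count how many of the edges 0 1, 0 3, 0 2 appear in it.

Kruskal's algorithm — process edges by increasing weight (ties by edge label):
3 4 (1): add — endpoints in different components.
0 4 (4): add — endpoints in different components.
0 1 (5): add — endpoints in different components.
1 3 (6): skip — 1 and 3 already connected.
0 3 (7): skip — 0 and 3 already connected.
1 2 (9): add — endpoints in different components.
MST edge set: {3 4, 0 4, 0 1, 1 2}.
Of the listed edges, {0 1} are in the MST → 1.

1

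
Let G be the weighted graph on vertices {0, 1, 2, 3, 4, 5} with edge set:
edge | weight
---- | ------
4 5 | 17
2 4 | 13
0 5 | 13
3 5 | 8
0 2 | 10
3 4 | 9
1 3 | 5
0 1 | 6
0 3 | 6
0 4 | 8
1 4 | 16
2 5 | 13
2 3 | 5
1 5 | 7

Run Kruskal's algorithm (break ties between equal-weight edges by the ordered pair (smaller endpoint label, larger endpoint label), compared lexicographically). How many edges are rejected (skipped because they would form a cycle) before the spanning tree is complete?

Sort edges by weight, then run Kruskal:
1 3 (5): add. Components now {0} {1,3} {2} {4} {5}
2 3 (5): add. Components now {0} {1,2,3} {4} {5}
0 1 (6): add. Components now {0,1,2,3} {4} {5}
0 3 (6): skip — 0 and 3 already connected.
1 5 (7): add. Components now {0,1,2,3,5} {4}
0 4 (8): add. Components now {0,1,2,3,4,5}
Edges rejected before the tree was complete: 1.

1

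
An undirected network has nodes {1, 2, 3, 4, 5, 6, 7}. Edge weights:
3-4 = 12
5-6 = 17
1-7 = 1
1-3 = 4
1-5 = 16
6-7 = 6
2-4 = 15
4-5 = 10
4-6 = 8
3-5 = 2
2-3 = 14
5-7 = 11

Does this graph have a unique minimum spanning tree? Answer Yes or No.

Yes

Kruskal: consider edges lightest-first.
1-7 (1): add — endpoints in different components.
3-5 (2): add — endpoints in different components.
1-3 (4): add — endpoints in different components.
6-7 (6): add — endpoints in different components.
4-6 (8): add — endpoints in different components.
4-5 (10): skip — 4 and 5 already connected.
5-7 (11): skip — 5 and 7 already connected.
3-4 (12): skip — 3 and 4 already connected.
2-3 (14): add — endpoints in different components.
Every non-tree edge has weight strictly greater than the heaviest edge on the tree path between its endpoints, so the MST is unique.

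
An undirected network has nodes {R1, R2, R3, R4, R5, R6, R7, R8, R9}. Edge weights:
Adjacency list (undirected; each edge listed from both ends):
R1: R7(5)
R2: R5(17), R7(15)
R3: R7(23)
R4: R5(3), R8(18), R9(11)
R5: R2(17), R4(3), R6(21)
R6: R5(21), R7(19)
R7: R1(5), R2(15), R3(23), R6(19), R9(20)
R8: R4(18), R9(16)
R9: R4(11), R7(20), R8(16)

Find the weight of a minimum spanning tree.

Prim, starting at R8.
Step 1: frontier [R8–R9 16, R4–R8 18] → take R8–R9 (16); add R9.
Step 2: frontier [R4–R8 18, R4–R9 11, R7–R9 20] → take R4–R9 (11); add R4.
Step 3: frontier [R4–R5 3, R7–R9 20] → take R4–R5 (3); add R5.
Step 4: frontier [R2–R5 17, R5–R6 21, R7–R9 20] → take R2–R5 (17); add R2.
Step 5: frontier [R2–R7 15, R5–R6 21, R7–R9 20] → take R2–R7 (15); add R7.
Step 6: frontier [R5–R6 21, R1–R7 5, R6–R7 19, R3–R7 23] → take R1–R7 (5); add R1.
Step 7: frontier [R5–R6 21, R6–R7 19, R3–R7 23] → take R6–R7 (19); add R6.
Step 8: frontier [R3–R7 23] → take R3–R7 (23); add R3.
MST edges: R8–R9, R4–R9, R4–R5, R2–R5, R2–R7, R1–R7, R6–R7, R3–R7; total weight 16+11+3+17+15+5+19+23 = 109.

109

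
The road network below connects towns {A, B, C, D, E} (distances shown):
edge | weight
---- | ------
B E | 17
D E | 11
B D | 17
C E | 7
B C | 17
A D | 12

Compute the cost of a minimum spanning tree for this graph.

Grow the tree from B using Prim:
Step 1: frontier [B C 17, B D 17, B E 17] → take B C (17); add C.
Step 2: frontier [B D 17, B E 17, C E 7] → take C E (7); add E.
Step 3: frontier [B D 17, D E 11] → take D E (11); add D.
Step 4: frontier [A D 12] → take A D (12); add A.
MST edges: B C, C E, D E, A D; total weight 17+7+11+12 = 47.

47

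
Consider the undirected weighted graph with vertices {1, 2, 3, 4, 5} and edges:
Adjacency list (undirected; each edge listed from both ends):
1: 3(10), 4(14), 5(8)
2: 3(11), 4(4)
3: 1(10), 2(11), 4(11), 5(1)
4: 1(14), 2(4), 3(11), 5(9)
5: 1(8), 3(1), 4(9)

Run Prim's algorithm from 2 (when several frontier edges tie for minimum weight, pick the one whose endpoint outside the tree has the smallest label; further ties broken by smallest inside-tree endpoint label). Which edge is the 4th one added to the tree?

Grow the tree from 2 using Prim:
Step 1: cheapest edge leaving the tree is 2-4 (4); add 4.
Step 2: cheapest edge leaving the tree is 4-5 (9); add 5.
Step 3: cheapest edge leaving the tree is 3-5 (1); add 3.
Step 4: cheapest edge leaving the tree is 1-5 (8); add 1.
The 4th edge added is 1-5.

1-5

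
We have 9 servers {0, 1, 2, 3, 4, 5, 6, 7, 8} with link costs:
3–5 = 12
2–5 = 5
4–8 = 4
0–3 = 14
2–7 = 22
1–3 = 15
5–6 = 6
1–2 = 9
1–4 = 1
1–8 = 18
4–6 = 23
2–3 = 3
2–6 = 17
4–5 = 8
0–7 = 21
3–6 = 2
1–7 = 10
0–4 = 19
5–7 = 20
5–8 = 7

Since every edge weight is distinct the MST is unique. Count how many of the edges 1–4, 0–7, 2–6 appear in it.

Kruskal: consider edges lightest-first.
1–4 (1): add — endpoints in different components.
3–6 (2): add — endpoints in different components.
2–3 (3): add — endpoints in different components.
4–8 (4): add — endpoints in different components.
2–5 (5): add — endpoints in different components.
5–6 (6): skip — 5 and 6 already connected.
5–8 (7): add — endpoints in different components.
4–5 (8): skip — 4 and 5 already connected.
1–2 (9): skip — 1 and 2 already connected.
1–7 (10): add — endpoints in different components.
3–5 (12): skip — 3 and 5 already connected.
0–3 (14): add — endpoints in different components.
MST edge set: {1–4, 3–6, 2–3, 4–8, 2–5, 5–8, 1–7, 0–3}.
Of the listed edges, {1–4} are in the MST → 1.

1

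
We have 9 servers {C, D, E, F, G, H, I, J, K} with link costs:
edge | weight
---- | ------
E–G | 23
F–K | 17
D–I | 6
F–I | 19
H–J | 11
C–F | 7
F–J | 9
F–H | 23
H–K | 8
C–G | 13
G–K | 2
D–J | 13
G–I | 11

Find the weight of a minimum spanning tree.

Prim, starting at C.
Step 1: frontier [C–F 7, C–G 13] → take C–F (7); add F.
Step 2: frontier [C–G 13, F–J 9, F–K 17, F–I 19, F–H 23] → take F–J (9); add J.
Step 3: frontier [C–G 13, F–K 17, F–I 19, F–H 23, H–J 11, D–J 13] → take H–J (11); add H.
Step 4: frontier [C–G 13, F–K 17, F–I 19, H–K 8, D–J 13] → take H–K (8); add K.
Step 5: frontier [C–G 13, F–I 19, D–J 13, G–K 2] → take G–K (2); add G.
Step 6: frontier [F–I 19, G–I 11, E–G 23, D–J 13] → take G–I (11); add I.
Step 7: frontier [E–G 23, D–I 6, D–J 13] → take D–I (6); add D.
Step 8: frontier [E–G 23] → take E–G (23); add E.
MST edges: C–F, F–J, H–J, H–K, G–K, G–I, D–I, E–G; total weight 7+9+11+8+2+11+6+23 = 77.

77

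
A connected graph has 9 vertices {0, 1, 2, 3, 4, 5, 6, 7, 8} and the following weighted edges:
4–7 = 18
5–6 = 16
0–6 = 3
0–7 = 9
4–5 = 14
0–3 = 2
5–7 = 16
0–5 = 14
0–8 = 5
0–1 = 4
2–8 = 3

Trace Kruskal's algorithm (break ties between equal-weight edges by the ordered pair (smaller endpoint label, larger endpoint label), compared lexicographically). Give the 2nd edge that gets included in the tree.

0-6

Kruskal's algorithm — process edges by increasing weight (ties by edge label):
0–3 (2): add — endpoints in different components.
0–6 (3): add — endpoints in different components.
2–8 (3): add — endpoints in different components.
0–1 (4): add — endpoints in different components.
0–8 (5): add — endpoints in different components.
0–7 (9): add — endpoints in different components.
0–5 (14): add — endpoints in different components.
4–5 (14): add — endpoints in different components.
The 2nd edge added is 0–6.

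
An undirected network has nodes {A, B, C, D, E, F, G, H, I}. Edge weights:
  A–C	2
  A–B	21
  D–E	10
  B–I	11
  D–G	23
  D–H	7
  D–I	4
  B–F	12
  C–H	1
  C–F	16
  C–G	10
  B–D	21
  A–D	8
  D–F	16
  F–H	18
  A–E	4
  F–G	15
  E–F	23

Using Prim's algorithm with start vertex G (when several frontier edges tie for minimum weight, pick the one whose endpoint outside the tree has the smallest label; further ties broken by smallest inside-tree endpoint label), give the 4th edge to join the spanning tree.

A-E

Prim's algorithm from G:
Step 1: cheapest edge leaving the tree is C–G (10); add C.
Step 2: cheapest edge leaving the tree is C–H (1); add H.
Step 3: cheapest edge leaving the tree is A–C (2); add A.
Step 4: cheapest edge leaving the tree is A–E (4); add E.
Step 5: cheapest edge leaving the tree is D–H (7); add D.
Step 6: cheapest edge leaving the tree is D–I (4); add I.
Step 7: cheapest edge leaving the tree is B–I (11); add B.
Step 8: cheapest edge leaving the tree is B–F (12); add F.
The 4th edge added is A–E.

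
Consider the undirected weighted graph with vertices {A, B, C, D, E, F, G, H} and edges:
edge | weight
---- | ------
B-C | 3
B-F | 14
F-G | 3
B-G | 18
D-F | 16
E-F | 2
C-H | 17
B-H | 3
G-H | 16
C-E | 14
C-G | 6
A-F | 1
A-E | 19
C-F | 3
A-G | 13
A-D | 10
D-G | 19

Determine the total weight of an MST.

Prim's algorithm from H:
Step 1: cheapest edge leaving the tree is B-H (3); add B.
Step 2: cheapest edge leaving the tree is B-C (3); add C.
Step 3: cheapest edge leaving the tree is C-F (3); add F.
Step 4: cheapest edge leaving the tree is A-F (1); add A.
Step 5: cheapest edge leaving the tree is E-F (2); add E.
Step 6: cheapest edge leaving the tree is F-G (3); add G.
Step 7: cheapest edge leaving the tree is A-D (10); add D.
MST edges: B-H, B-C, C-F, A-F, E-F, F-G, A-D; total weight 3+3+3+1+2+3+10 = 25.

25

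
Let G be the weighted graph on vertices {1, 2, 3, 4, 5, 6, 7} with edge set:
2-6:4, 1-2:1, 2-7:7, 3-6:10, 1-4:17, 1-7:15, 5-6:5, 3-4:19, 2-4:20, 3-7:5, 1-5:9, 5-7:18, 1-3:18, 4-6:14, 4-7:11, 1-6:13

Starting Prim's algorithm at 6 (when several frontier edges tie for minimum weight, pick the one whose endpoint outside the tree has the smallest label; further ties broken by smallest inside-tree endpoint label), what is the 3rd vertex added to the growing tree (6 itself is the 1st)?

1

Grow the tree from 6 using Prim:
Step 1: cheapest edge leaving the tree is 2-6 (4); add 2.
Step 2: cheapest edge leaving the tree is 1-2 (1); add 1.
Step 3: cheapest edge leaving the tree is 5-6 (5); add 5.
Step 4: cheapest edge leaving the tree is 2-7 (7); add 7.
Step 5: cheapest edge leaving the tree is 3-7 (5); add 3.
Step 6: cheapest edge leaving the tree is 4-7 (11); add 4.
Vertex order: 6, 2, 1, 5, 7, 3, 4. The 3rd vertex is 1.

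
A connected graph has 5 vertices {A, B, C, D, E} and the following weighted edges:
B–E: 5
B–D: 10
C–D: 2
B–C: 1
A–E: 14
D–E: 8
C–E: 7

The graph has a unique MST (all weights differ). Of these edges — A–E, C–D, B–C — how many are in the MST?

Kruskal's algorithm — process edges by increasing weight (ties by edge label):
B–C (1): add — endpoints in different components.
C–D (2): add — endpoints in different components.
B–E (5): add — endpoints in different components.
C–E (7): skip — C and E already connected.
D–E (8): skip — D and E already connected.
B–D (10): skip — B and D already connected.
A–E (14): add — endpoints in different components.
MST edge set: {B–C, C–D, B–E, A–E}.
Of the listed edges, {A–E, C–D, B–C} are in the MST → 3.

3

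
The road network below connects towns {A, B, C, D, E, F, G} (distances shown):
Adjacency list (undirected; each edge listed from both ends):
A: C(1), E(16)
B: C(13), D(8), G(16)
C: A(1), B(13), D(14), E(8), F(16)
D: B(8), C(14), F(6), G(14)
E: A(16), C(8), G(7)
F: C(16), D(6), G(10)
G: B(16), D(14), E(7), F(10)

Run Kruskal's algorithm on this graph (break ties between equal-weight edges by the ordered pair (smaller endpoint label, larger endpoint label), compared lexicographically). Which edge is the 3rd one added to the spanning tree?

Kruskal's algorithm — process edges by increasing weight (ties by edge label):
A—C (1): add — endpoints in different components.
D—F (6): add — endpoints in different components.
E—G (7): add — endpoints in different components.
B—D (8): add — endpoints in different components.
C—E (8): add — endpoints in different components.
F—G (10): add — endpoints in different components.
The 3rd edge added is E—G.

E-G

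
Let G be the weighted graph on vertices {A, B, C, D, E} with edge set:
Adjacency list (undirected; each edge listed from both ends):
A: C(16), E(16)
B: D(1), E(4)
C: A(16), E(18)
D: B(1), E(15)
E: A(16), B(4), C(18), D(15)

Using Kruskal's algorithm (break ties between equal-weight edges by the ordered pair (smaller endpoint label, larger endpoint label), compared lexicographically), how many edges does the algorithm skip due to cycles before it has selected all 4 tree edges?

1

Sort edges by weight, then run Kruskal:
B D (1): add — endpoints in different components.
B E (4): add — endpoints in different components.
D E (15): skip — D and E already connected.
A C (16): add — endpoints in different components.
A E (16): add — endpoints in different components.
Edges rejected before the tree was complete: 1.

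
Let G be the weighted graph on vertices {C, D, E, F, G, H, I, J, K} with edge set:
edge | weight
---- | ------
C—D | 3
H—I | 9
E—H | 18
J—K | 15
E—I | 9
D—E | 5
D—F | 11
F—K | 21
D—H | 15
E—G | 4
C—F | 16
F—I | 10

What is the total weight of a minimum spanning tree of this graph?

Sort edges by weight, then run Kruskal:
C—D (3): add — endpoints in different components.
E—G (4): add — endpoints in different components.
D—E (5): add — endpoints in different components.
E—I (9): add — endpoints in different components.
H—I (9): add — endpoints in different components.
F—I (10): add — endpoints in different components.
D—F (11): skip — D and F already connected.
D—H (15): skip — D and H already connected.
J—K (15): add — endpoints in different components.
C—F (16): skip — C and F already connected.
E—H (18): skip — E and H already connected.
F—K (21): add — endpoints in different components.
MST edges: C—D, E—G, D—E, E—I, H—I, F—I, J—K, F—K; total weight 3+4+5+9+9+10+15+21 = 76.

76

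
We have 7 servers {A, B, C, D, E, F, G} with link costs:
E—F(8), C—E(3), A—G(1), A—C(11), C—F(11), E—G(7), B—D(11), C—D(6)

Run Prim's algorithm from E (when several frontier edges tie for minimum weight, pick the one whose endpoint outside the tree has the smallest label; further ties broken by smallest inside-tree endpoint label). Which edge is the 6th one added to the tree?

Prim's algorithm from E:
Step 1: cheapest edge leaving the tree is C—E (3); add C.
Step 2: cheapest edge leaving the tree is C—D (6); add D.
Step 3: cheapest edge leaving the tree is E—G (7); add G.
Step 4: cheapest edge leaving the tree is A—G (1); add A.
Step 5: cheapest edge leaving the tree is E—F (8); add F.
Step 6: cheapest edge leaving the tree is B—D (11); add B.
The 6th edge added is B—D.

B-D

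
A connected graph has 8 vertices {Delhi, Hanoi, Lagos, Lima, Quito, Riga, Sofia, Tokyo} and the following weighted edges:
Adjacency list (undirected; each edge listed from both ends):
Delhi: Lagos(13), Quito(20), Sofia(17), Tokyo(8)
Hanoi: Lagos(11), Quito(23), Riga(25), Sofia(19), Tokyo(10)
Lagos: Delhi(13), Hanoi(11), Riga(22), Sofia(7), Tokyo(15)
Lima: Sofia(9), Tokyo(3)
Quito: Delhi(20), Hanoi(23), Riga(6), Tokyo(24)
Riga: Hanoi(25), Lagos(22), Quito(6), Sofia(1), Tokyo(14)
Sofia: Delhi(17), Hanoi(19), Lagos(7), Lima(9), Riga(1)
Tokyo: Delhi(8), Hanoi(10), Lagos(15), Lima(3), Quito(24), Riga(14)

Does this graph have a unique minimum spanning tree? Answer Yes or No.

Yes

Kruskal's algorithm — process edges by increasing weight (ties by edge label):
Riga-Sofia (1): add — endpoints in different components.
Lima-Tokyo (3): add — endpoints in different components.
Quito-Riga (6): add — endpoints in different components.
Lagos-Sofia (7): add — endpoints in different components.
Delhi-Tokyo (8): add — endpoints in different components.
Lima-Sofia (9): add — endpoints in different components.
Hanoi-Tokyo (10): add — endpoints in different components.
Every non-tree edge has weight strictly greater than the heaviest edge on the tree path between its endpoints, so the MST is unique.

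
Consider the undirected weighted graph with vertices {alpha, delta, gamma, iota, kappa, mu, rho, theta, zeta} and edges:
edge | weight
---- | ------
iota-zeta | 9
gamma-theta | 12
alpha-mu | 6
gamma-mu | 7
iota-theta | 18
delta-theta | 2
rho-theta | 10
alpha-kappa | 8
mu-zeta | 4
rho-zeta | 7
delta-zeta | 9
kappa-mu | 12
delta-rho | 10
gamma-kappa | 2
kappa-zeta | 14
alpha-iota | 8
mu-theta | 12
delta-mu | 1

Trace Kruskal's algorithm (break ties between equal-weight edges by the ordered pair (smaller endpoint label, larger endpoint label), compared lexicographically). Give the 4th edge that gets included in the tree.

Kruskal's algorithm — process edges by increasing weight (ties by edge label):
delta-mu (1): add — endpoints in different components.
delta-theta (2): add — endpoints in different components.
gamma-kappa (2): add — endpoints in different components.
mu-zeta (4): add — endpoints in different components.
alpha-mu (6): add — endpoints in different components.
gamma-mu (7): add — endpoints in different components.
rho-zeta (7): add — endpoints in different components.
alpha-iota (8): add — endpoints in different components.
The 4th edge added is mu-zeta.

mu-zeta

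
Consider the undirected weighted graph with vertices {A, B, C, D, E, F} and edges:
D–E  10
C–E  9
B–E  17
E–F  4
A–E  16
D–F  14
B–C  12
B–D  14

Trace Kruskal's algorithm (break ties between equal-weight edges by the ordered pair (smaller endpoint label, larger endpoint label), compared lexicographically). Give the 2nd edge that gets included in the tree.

Kruskal: consider edges lightest-first.
E–F (4): add. Components now {A} {B} {C} {D} {E,F}
C–E (9): add. Components now {A} {B} {C,E,F} {D}
D–E (10): add. Components now {A} {B} {C,D,E,F}
B–C (12): add. Components now {A} {B,C,D,E,F}
B–D (14): skip — B and D already connected.
D–F (14): skip — D and F already connected.
A–E (16): add. Components now {A,B,C,D,E,F}
The 2nd edge added is C–E.

C-E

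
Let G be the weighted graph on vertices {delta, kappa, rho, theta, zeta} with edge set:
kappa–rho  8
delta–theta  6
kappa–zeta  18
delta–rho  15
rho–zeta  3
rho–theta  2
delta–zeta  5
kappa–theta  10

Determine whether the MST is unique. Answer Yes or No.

Kruskal: consider edges lightest-first.
rho–theta (2): add. Components now {kappa} {delta} {zeta} {rho,theta}
rho–zeta (3): add. Components now {kappa} {delta} {rho,theta,zeta}
delta–zeta (5): add. Components now {kappa} {delta,rho,theta,zeta}
delta–theta (6): skip — delta and theta already connected.
kappa–rho (8): add. Components now {delta,kappa,rho,theta,zeta}
Every non-tree edge has weight strictly greater than the heaviest edge on the tree path between its endpoints, so the MST is unique.

Yes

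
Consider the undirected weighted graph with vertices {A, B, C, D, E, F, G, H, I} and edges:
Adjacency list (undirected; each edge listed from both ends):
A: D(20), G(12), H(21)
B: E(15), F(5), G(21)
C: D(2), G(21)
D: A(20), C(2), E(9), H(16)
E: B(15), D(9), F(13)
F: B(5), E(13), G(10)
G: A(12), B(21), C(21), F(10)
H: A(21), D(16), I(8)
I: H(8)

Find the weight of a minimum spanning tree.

75

Kruskal: consider edges lightest-first.
C-D (2): add — endpoints in different components.
B-F (5): add — endpoints in different components.
H-I (8): add — endpoints in different components.
D-E (9): add — endpoints in different components.
F-G (10): add — endpoints in different components.
A-G (12): add — endpoints in different components.
E-F (13): add — endpoints in different components.
B-E (15): skip — B and E already connected.
D-H (16): add — endpoints in different components.
MST edges: C-D, B-F, H-I, D-E, F-G, A-G, E-F, D-H; total weight 2+5+8+9+10+12+13+16 = 75.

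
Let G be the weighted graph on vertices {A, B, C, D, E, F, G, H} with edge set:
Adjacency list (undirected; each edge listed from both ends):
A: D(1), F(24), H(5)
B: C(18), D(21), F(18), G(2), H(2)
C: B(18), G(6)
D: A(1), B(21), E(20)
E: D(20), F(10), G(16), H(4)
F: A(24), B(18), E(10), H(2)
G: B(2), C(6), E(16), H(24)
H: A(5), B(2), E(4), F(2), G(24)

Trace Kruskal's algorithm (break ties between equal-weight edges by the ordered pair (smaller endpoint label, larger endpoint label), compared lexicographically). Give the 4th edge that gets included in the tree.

F-H

Kruskal: consider edges lightest-first.
A D (1): add — endpoints in different components.
B G (2): add — endpoints in different components.
B H (2): add — endpoints in different components.
F H (2): add — endpoints in different components.
E H (4): add — endpoints in different components.
A H (5): add — endpoints in different components.
C G (6): add — endpoints in different components.
The 4th edge added is F H.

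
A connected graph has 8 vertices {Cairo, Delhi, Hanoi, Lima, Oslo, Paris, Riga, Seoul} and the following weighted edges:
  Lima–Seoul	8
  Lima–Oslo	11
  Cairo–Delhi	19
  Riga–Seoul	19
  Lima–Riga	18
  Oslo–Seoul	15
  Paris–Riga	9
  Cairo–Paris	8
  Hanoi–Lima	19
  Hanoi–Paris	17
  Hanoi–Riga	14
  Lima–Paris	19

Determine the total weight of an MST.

87

Kruskal: consider edges lightest-first.
Cairo–Paris (8): add — endpoints in different components.
Lima–Seoul (8): add — endpoints in different components.
Paris–Riga (9): add — endpoints in different components.
Lima–Oslo (11): add — endpoints in different components.
Hanoi–Riga (14): add — endpoints in different components.
Oslo–Seoul (15): skip — Seoul and Oslo already connected.
Hanoi–Paris (17): skip — Paris and Hanoi already connected.
Lima–Riga (18): add — endpoints in different components.
Cairo–Delhi (19): add — endpoints in different components.
MST edges: Cairo–Paris, Lima–Seoul, Paris–Riga, Lima–Oslo, Hanoi–Riga, Lima–Riga, Cairo–Delhi; total weight 8+8+9+11+14+18+19 = 87.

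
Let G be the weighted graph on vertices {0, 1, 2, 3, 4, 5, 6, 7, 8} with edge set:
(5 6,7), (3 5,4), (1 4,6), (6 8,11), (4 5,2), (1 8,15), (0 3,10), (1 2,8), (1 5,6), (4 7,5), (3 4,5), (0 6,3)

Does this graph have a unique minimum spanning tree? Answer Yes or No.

Sort edges by weight, then run Kruskal:
4 5 (2): add — endpoints in different components.
0 6 (3): add — endpoints in different components.
3 5 (4): add — endpoints in different components.
3 4 (5): skip — 3 and 4 already connected.
4 7 (5): add — endpoints in different components.
1 4 (6): add — endpoints in different components.
1 5 (6): skip — 1 and 5 already connected.
5 6 (7): add — endpoints in different components.
1 2 (8): add — endpoints in different components.
0 3 (10): skip — 0 and 3 already connected.
6 8 (11): add — endpoints in different components.
Non-tree edge 1 5 has weight 6, equal to the heaviest edge on its tree cycle — swapping gives another MST of the same weight. Not unique.

No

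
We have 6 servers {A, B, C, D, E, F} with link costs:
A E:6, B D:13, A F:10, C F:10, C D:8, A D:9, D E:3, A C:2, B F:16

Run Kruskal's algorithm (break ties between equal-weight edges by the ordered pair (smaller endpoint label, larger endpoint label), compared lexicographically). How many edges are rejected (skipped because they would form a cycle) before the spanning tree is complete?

3

Kruskal: consider edges lightest-first.
A C (2): add — endpoints in different components.
D E (3): add — endpoints in different components.
A E (6): add — endpoints in different components.
C D (8): skip — C and D already connected.
A D (9): skip — A and D already connected.
A F (10): add — endpoints in different components.
C F (10): skip — C and F already connected.
B D (13): add — endpoints in different components.
Edges rejected before the tree was complete: 3.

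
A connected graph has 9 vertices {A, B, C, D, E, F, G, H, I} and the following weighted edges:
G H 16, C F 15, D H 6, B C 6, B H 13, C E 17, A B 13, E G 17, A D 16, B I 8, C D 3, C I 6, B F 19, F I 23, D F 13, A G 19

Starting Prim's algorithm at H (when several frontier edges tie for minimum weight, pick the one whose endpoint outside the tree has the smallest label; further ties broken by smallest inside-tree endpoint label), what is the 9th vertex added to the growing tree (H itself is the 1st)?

E

Grow the tree from H using Prim:
Step 1: cheapest edge leaving the tree is D H (6); add D.
Step 2: cheapest edge leaving the tree is C D (3); add C.
Step 3: cheapest edge leaving the tree is B C (6); add B.
Step 4: cheapest edge leaving the tree is C I (6); add I.
Step 5: cheapest edge leaving the tree is A B (13); add A.
Step 6: cheapest edge leaving the tree is D F (13); add F.
Step 7: cheapest edge leaving the tree is G H (16); add G.
Step 8: cheapest edge leaving the tree is C E (17); add E.
Vertex order: H, D, C, B, I, A, F, G, E. The 9th vertex is E.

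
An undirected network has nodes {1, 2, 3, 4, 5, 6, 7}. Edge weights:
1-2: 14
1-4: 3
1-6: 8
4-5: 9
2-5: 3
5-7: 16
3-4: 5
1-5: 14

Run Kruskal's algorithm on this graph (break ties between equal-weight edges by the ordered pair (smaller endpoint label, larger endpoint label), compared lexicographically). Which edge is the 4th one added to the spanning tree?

Sort edges by weight, then run Kruskal:
1-4 (3): add — endpoints in different components.
2-5 (3): add — endpoints in different components.
3-4 (5): add — endpoints in different components.
1-6 (8): add — endpoints in different components.
4-5 (9): add — endpoints in different components.
1-2 (14): skip — 1 and 2 already connected.
1-5 (14): skip — 1 and 5 already connected.
5-7 (16): add — endpoints in different components.
The 4th edge added is 1-6.

1-6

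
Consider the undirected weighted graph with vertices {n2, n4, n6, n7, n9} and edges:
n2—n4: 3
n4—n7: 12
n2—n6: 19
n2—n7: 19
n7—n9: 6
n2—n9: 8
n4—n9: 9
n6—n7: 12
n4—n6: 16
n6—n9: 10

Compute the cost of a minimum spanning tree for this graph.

Kruskal: consider edges lightest-first.
n2—n4 (3): add. Components now {n2,n4} {n7} {n9} {n6}
n7—n9 (6): add. Components now {n2,n4} {n7,n9} {n6}
n2—n9 (8): add. Components now {n2,n4,n7,n9} {n6}
n4—n9 (9): skip — n9 and n4 already connected.
n6—n9 (10): add. Components now {n2,n4,n6,n7,n9}
MST edges: n2—n4, n7—n9, n2—n9, n6—n9; total weight 3+6+8+10 = 27.

27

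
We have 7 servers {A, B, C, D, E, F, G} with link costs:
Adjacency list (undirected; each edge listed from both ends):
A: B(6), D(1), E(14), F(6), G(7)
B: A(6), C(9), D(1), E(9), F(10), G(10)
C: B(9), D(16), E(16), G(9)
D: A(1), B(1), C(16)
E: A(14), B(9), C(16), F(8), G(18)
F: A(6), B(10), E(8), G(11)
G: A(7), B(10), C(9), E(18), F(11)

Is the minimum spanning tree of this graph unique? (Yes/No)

Sort edges by weight, then run Kruskal:
A D (1): add. Components now {A,D} {B} {C} {E} {F} {G}
B D (1): add. Components now {A,B,D} {C} {E} {F} {G}
A B (6): skip — A and B already connected.
A F (6): add. Components now {A,B,D,F} {C} {E} {G}
A G (7): add. Components now {A,B,D,F,G} {C} {E}
E F (8): add. Components now {A,B,D,E,F,G} {C}
B C (9): add. Components now {A,B,C,D,E,F,G}
Non-tree edge C G has weight 9, equal to the heaviest edge on its tree cycle — swapping gives another MST of the same weight. Not unique.

No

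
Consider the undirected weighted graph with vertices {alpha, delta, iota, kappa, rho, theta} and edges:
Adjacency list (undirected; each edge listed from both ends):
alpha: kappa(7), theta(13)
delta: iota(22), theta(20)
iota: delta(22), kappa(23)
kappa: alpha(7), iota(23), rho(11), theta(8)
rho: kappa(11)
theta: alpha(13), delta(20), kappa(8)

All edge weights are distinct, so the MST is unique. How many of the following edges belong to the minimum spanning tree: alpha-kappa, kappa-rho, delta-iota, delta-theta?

Sort edges by weight, then run Kruskal:
alpha-kappa (7): add — endpoints in different components.
kappa-theta (8): add — endpoints in different components.
kappa-rho (11): add — endpoints in different components.
alpha-theta (13): skip — alpha and theta already connected.
delta-theta (20): add — endpoints in different components.
delta-iota (22): add — endpoints in different components.
MST edge set: {alpha-kappa, kappa-theta, kappa-rho, delta-theta, delta-iota}.
Of the listed edges, {alpha-kappa, kappa-rho, delta-iota, delta-theta} are in the MST → 4.

4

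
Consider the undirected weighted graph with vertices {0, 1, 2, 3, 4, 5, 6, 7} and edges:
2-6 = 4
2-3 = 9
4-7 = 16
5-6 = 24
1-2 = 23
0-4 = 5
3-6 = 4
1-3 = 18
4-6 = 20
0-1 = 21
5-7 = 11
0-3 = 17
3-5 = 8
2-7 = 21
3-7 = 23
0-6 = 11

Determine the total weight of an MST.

61

Kruskal's algorithm — process edges by increasing weight (ties by edge label):
2-6 (4): add — endpoints in different components.
3-6 (4): add — endpoints in different components.
0-4 (5): add — endpoints in different components.
3-5 (8): add — endpoints in different components.
2-3 (9): skip — 2 and 3 already connected.
0-6 (11): add — endpoints in different components.
5-7 (11): add — endpoints in different components.
4-7 (16): skip — 4 and 7 already connected.
0-3 (17): skip — 0 and 3 already connected.
1-3 (18): add — endpoints in different components.
MST edges: 2-6, 3-6, 0-4, 3-5, 0-6, 5-7, 1-3; total weight 4+4+5+8+11+11+18 = 61.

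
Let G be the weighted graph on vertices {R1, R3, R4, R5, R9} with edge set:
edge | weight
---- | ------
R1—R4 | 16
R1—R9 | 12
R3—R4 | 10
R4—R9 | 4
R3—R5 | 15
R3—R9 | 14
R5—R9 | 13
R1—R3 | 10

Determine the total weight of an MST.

Sort edges by weight, then run Kruskal:
R4—R9 (4): add. Components now {R3} {R5} {R4,R9} {R1}
R1—R3 (10): add. Components now {R1,R3} {R5} {R4,R9}
R3—R4 (10): add. Components now {R1,R3,R4,R9} {R5}
R1—R9 (12): skip — R9 and R1 already connected.
R5—R9 (13): add. Components now {R1,R3,R4,R5,R9}
MST edges: R4—R9, R1—R3, R3—R4, R5—R9; total weight 4+10+10+13 = 37.

37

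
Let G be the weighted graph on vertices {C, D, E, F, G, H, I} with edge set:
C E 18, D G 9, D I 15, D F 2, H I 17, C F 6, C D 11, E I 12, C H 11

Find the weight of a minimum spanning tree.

55

Prim, starting at E.
Step 1: cheapest edge leaving the tree is E I (12); add I.
Step 2: cheapest edge leaving the tree is D I (15); add D.
Step 3: cheapest edge leaving the tree is D F (2); add F.
Step 4: cheapest edge leaving the tree is C F (6); add C.
Step 5: cheapest edge leaving the tree is D G (9); add G.
Step 6: cheapest edge leaving the tree is C H (11); add H.
MST edges: E I, D I, D F, C F, D G, C H; total weight 12+15+2+6+9+11 = 55.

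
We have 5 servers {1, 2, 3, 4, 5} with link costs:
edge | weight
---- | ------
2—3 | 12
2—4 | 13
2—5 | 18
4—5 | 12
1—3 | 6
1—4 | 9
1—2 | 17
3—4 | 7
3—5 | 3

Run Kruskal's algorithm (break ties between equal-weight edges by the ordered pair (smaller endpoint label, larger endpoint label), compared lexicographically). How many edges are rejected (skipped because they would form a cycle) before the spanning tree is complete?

Kruskal's algorithm — process edges by increasing weight (ties by edge label):
3—5 (3): add — endpoints in different components.
1—3 (6): add — endpoints in different components.
3—4 (7): add — endpoints in different components.
1—4 (9): skip — 1 and 4 already connected.
2—3 (12): add — endpoints in different components.
Edges rejected before the tree was complete: 1.

1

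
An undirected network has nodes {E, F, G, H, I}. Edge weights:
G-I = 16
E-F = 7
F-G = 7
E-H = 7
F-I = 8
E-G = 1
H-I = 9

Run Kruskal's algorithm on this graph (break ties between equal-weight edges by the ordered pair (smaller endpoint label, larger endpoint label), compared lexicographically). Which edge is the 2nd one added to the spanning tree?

Kruskal: consider edges lightest-first.
E-G (1): add. Components now {E,G} {F} {H} {I}
E-F (7): add. Components now {E,F,G} {H} {I}
E-H (7): add. Components now {E,F,G,H} {I}
F-G (7): skip — F and G already connected.
F-I (8): add. Components now {E,F,G,H,I}
The 2nd edge added is E-F.

E-F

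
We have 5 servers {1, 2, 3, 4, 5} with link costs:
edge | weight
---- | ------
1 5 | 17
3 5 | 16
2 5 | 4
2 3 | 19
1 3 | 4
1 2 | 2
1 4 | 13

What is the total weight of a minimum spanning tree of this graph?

23

Grow the tree from 2 using Prim:
Step 1: frontier [1 2 2, 2 5 4, 2 3 19] → take 1 2 (2); add 1.
Step 2: frontier [1 3 4, 1 4 13, 1 5 17, 2 5 4, 2 3 19] → take 1 3 (4); add 3.
Step 3: frontier [1 4 13, 1 5 17, 2 5 4, 3 5 16] → take 2 5 (4); add 5.
Step 4: frontier [1 4 13] → take 1 4 (13); add 4.
MST edges: 1 2, 1 3, 2 5, 1 4; total weight 2+4+4+13 = 23.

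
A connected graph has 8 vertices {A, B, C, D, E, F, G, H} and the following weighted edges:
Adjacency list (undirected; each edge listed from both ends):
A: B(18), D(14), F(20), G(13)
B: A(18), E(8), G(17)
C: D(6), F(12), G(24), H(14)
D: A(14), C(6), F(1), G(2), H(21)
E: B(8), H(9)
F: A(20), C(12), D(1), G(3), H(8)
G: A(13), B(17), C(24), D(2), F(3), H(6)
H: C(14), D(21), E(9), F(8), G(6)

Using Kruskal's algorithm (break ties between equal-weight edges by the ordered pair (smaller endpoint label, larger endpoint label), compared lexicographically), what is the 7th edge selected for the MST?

Kruskal: consider edges lightest-first.
D–F (1): add — endpoints in different components.
D–G (2): add — endpoints in different components.
F–G (3): skip — F and G already connected.
C–D (6): add — endpoints in different components.
G–H (6): add — endpoints in different components.
B–E (8): add — endpoints in different components.
F–H (8): skip — F and H already connected.
E–H (9): add — endpoints in different components.
C–F (12): skip — C and F already connected.
A–G (13): add — endpoints in different components.
The 7th edge added is A–G.

A-G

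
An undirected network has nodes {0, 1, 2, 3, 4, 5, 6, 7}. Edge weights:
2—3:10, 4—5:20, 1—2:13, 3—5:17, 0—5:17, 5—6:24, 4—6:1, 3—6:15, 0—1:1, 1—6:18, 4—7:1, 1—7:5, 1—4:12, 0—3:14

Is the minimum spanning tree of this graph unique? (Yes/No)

Kruskal: consider edges lightest-first.
0—1 (1): add — endpoints in different components.
4—6 (1): add — endpoints in different components.
4—7 (1): add — endpoints in different components.
1—7 (5): add — endpoints in different components.
2—3 (10): add — endpoints in different components.
1—4 (12): skip — 1 and 4 already connected.
1—2 (13): add — endpoints in different components.
0—3 (14): skip — 0 and 3 already connected.
3—6 (15): skip — 3 and 6 already connected.
0—5 (17): add — endpoints in different components.
Non-tree edge 3—5 has weight 17, equal to the heaviest edge on its tree cycle — swapping gives another MST of the same weight. Not unique.

No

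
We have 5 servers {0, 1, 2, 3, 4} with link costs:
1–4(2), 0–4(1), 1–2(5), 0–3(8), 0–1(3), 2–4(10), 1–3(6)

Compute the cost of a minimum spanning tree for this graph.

14

Kruskal: consider edges lightest-first.
0–4 (1): add — endpoints in different components.
1–4 (2): add — endpoints in different components.
0–1 (3): skip — 0 and 1 already connected.
1–2 (5): add — endpoints in different components.
1–3 (6): add — endpoints in different components.
MST edges: 0–4, 1–4, 1–2, 1–3; total weight 1+2+5+6 = 14.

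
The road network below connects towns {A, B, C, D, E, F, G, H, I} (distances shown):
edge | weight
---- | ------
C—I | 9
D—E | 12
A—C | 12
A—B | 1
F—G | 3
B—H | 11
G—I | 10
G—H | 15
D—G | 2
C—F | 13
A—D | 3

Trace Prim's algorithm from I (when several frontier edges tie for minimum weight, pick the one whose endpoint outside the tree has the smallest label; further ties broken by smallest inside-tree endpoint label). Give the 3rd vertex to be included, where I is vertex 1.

Grow the tree from I using Prim:
Step 1: cheapest edge leaving the tree is C—I (9); add C.
Step 2: cheapest edge leaving the tree is G—I (10); add G.
Step 3: cheapest edge leaving the tree is D—G (2); add D.
Step 4: cheapest edge leaving the tree is A—D (3); add A.
Step 5: cheapest edge leaving the tree is A—B (1); add B.
Step 6: cheapest edge leaving the tree is F—G (3); add F.
Step 7: cheapest edge leaving the tree is B—H (11); add H.
Step 8: cheapest edge leaving the tree is D—E (12); add E.
Vertex order: I, C, G, D, A, B, F, H, E. The 3rd vertex is G.

G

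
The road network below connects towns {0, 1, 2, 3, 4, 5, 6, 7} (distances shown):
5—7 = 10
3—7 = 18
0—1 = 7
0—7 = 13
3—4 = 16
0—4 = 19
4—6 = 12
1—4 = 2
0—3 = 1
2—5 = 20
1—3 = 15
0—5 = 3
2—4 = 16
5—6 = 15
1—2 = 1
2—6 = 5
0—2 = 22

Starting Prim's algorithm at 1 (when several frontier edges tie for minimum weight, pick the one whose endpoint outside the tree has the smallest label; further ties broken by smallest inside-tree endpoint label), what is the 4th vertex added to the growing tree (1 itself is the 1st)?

Prim's algorithm from 1:
Step 1: cheapest edge leaving the tree is 1—2 (1); add 2.
Step 2: cheapest edge leaving the tree is 1—4 (2); add 4.
Step 3: cheapest edge leaving the tree is 2—6 (5); add 6.
Step 4: cheapest edge leaving the tree is 0—1 (7); add 0.
Step 5: cheapest edge leaving the tree is 0—3 (1); add 3.
Step 6: cheapest edge leaving the tree is 0—5 (3); add 5.
Step 7: cheapest edge leaving the tree is 5—7 (10); add 7.
Vertex order: 1, 2, 4, 6, 0, 3, 5, 7. The 4th vertex is 6.

6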